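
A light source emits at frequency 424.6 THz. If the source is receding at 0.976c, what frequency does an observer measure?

β = v/c = 0.976
(1-β)/(1+β) = 0.024/1.976 = 0.01215
Doppler factor = √(0.01215) = 0.1102
f_obs = 424.6 × 0.1102 = 46.79 THz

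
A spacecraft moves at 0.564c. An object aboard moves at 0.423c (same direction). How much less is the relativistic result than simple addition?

Classical: u' + v = 0.423 + 0.564 = 0.987c
Relativistic: u = (0.423 + 0.564)/(1 + 0.238572) = 0.987/1.238572 = 0.7969c
Difference: 0.987 - 0.7969 = 0.1901c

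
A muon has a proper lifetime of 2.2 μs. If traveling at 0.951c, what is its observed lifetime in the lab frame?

Proper lifetime τ₀ = 2.2 μs
γ = 1/√(1 - 0.951²) = 3.234
τ = γτ₀ = 3.234 × 2.2 μs = 7.115 μs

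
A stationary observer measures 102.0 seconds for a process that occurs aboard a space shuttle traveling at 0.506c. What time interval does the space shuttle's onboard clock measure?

Dilated time Δt = 102.0 seconds
γ = 1/√(1 - 0.506²) = 1.1594
Δt₀ = Δt/γ = 102.0/1.1594 = 87.98 seconds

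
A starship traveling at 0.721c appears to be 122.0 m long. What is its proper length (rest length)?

Contracted length L = 122.0 m
γ = 1/√(1 - 0.721²) = 1.4431
L₀ = γL = 1.4431 × 122.0 = 176.1 m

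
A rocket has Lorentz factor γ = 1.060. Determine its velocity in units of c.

From γ = 1/√(1 - v²/c²):
1/γ² = 1/1.060² = 0.8900
v²/c² = 1 - 0.8900 = 0.1100
v/c = √(0.1100) = 0.3317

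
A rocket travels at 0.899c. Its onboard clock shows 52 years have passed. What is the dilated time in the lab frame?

Proper time Δt₀ = 52 years
γ = 1/√(1 - 0.899²) = 2.283
Δt = γΔt₀ = 2.283 × 52 = 118.7 years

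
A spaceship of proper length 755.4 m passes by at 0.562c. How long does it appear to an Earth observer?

Proper length L₀ = 755.4 m
γ = 1/√(1 - 0.562²) = 1.209
L = L₀/γ = 755.4/1.209 = 624.8 m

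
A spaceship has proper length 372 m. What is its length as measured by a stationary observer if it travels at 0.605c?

Proper length L₀ = 372 m
γ = 1/√(1 - 0.605²) = 1.256
L = L₀/γ = 372/1.256 = 296.2 m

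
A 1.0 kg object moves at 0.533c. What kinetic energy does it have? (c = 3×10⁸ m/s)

γ = 1/√(1 - 0.533²) = 1.1819
γ - 1 = 0.1819
KE = (γ-1)mc² = 0.1819 × 1.0 × (3×10⁸)² = 1.637×10¹⁶ J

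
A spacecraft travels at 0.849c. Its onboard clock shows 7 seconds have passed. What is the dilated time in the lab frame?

Proper time Δt₀ = 7 seconds
γ = 1/√(1 - 0.849²) = 1.893
Δt = γΔt₀ = 1.893 × 7 = 13.25 seconds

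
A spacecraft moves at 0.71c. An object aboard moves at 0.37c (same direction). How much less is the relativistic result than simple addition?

Classical: u' + v = 0.37 + 0.71 = 1.08c
Relativistic: u = (0.37 + 0.71)/(1 + 0.2627) = 1.08/1.2627 = 0.8553c
Difference: 1.08 - 0.8553 = 0.2247c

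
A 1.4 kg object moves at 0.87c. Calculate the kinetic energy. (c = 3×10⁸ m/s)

γ = 1/√(1 - 0.87²) = 2.0282
γ - 1 = 1.0282
KE = (γ-1)mc² = 1.0282 × 1.4 × (3×10⁸)² = 1.296×10¹⁷ J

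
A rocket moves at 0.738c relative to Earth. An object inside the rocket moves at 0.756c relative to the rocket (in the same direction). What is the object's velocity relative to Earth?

u = (u' + v)/(1 + u'v/c²)
Numerator: 0.756 + 0.738 = 1.494
Denominator: 1 + 0.557928 = 1.557928
u = 1.494/1.557928 = 0.9590c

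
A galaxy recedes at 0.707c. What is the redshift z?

β = 0.707
(1+β)/(1-β) = 1.707/0.293 = 5.826
√(5.826) = 2.414
z = 2.414 - 1 = 1.414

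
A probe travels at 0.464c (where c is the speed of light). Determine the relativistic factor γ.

v/c = 0.464, so (v/c)² = 0.215296
1 - (v/c)² = 0.784704
γ = 1/√(0.784704) = 1.129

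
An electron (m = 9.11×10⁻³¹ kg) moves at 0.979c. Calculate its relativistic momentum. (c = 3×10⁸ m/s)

γ = 1/√(1 - 0.979²) = 4.905
v = 0.979 × 3×10⁸ = 2.937×10⁸ m/s
p = γmv = 4.905 × 9.11×10⁻³¹ × 2.937×10⁸ = 1.312×10⁻²¹ kg·m/s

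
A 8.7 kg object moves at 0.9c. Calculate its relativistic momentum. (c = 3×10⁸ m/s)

γ = 1/√(1 - 0.9²) = 2.294
v = 0.9 × 3×10⁸ = 2.700×10⁸ m/s
p = γmv = 2.294 × 8.7 × 2.700×10⁸ = 5.389×10⁹ kg·m/s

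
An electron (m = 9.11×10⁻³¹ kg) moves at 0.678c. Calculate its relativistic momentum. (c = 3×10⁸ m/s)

γ = 1/√(1 - 0.678²) = 1.3604
v = 0.678 × 3×10⁸ = 2.034×10⁸ m/s
p = γmv = 1.3604 × 9.11×10⁻³¹ × 2.034×10⁸ = 2.521×10⁻²² kg·m/s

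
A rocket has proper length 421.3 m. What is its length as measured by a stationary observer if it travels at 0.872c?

Proper length L₀ = 421.3 m
γ = 1/√(1 - 0.872²) = 2.043
L = L₀/γ = 421.3/2.043 = 206.2 m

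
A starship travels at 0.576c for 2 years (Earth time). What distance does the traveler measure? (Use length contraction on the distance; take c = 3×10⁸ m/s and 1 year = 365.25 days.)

Earth distance: d = v × t = 0.576c × 2 yr = 1.0906×10¹⁶ m
γ = 1.2233
d' = d/γ = 1.0906×10¹⁶/1.2233 = 8.915×10¹⁵ m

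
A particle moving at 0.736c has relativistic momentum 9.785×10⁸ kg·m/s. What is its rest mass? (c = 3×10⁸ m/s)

γ = 1/√(1 - 0.736²) = 1.477
v = 0.736 × 3×10⁸ = 2.208×10⁸ m/s
m = p/(γv) = 9.785×10⁸/(1.477 × 2.208×10⁸) = 3.000 kg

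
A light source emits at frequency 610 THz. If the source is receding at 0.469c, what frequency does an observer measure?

β = v/c = 0.469
(1-β)/(1+β) = 0.531/1.469 = 0.3615
Doppler factor = √(0.3615) = 0.6012
f_obs = 610 × 0.6012 = 366.7 THz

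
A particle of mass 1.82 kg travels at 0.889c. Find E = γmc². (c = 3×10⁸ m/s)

γ = 1/√(1 - 0.889²) = 2.184
mc² = 1.82 × (3×10⁸)² = 1.638×10¹⁷ J
E = γmc² = 2.184 × 1.638×10¹⁷ = 3.577×10¹⁷ J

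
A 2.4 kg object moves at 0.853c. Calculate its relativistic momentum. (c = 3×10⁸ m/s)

γ = 1/√(1 - 0.853²) = 1.916
v = 0.853 × 3×10⁸ = 2.559×10⁸ m/s
p = γmv = 1.916 × 2.4 × 2.559×10⁸ = 1.177×10⁹ kg·m/s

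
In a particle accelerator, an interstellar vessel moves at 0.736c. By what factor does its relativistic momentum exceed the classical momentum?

p_rel = γmv, p_class = mv
Ratio = γ = 1/√(1 - 0.736²)
= 1/√(0.458304) = 1.477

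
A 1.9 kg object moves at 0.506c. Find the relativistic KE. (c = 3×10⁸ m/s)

γ = 1/√(1 - 0.506²) = 1.15938
γ - 1 = 0.15938
KE = (γ-1)mc² = 0.15938 × 1.9 × (3×10⁸)² = 2.725×10¹⁶ J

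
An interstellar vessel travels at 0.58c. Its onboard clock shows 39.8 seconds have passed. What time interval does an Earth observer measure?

Proper time Δt₀ = 39.8 seconds
γ = 1/√(1 - 0.58²) = 1.2276
Δt = γΔt₀ = 1.2276 × 39.8 = 48.86 seconds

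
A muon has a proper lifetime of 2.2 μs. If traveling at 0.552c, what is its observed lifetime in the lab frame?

Proper lifetime τ₀ = 2.2 μs
γ = 1/√(1 - 0.552²) = 1.199
τ = γτ₀ = 1.199 × 2.2 μs = 2.638 μs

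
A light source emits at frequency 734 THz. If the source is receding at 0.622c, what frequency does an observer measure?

β = v/c = 0.622
(1-β)/(1+β) = 0.378/1.622 = 0.2330
Doppler factor = √(0.2330) = 0.4827
f_obs = 734 × 0.4827 = 354.3 THz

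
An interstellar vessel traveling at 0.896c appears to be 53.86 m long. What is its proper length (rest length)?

Contracted length L = 53.86 m
γ = 1/√(1 - 0.896²) = 2.252
L₀ = γL = 2.252 × 53.86 = 121.3 m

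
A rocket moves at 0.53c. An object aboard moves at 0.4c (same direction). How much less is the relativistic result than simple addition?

Classical: u' + v = 0.4 + 0.53 = 0.93c
Relativistic: u = (0.4 + 0.53)/(1 + 0.212) = 0.93/1.212 = 0.7673c
Difference: 0.93 - 0.7673 = 0.1627c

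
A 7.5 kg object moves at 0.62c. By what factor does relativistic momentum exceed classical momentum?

p_rel = γmv, p_class = mv
Ratio = γ = 1/√(1 - 0.62²) = 1.275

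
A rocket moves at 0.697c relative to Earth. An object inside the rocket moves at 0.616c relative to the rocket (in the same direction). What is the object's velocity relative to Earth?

u = (u' + v)/(1 + u'v/c²)
Numerator: 0.616 + 0.697 = 1.313
Denominator: 1 + 0.429352 = 1.429352
u = 1.313/1.429352 = 0.9186c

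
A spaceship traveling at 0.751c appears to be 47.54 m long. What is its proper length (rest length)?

Contracted length L = 47.54 m
γ = 1/√(1 - 0.751²) = 1.5145
L₀ = γL = 1.5145 × 47.54 = 72.00 m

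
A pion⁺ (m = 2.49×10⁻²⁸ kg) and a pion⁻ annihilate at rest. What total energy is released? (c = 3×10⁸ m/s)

Both particles have the same rest mass, so total mass = 2m
E = 2m·c² = 2 × 2.49×10⁻²⁸ × (3×10⁸)²
= 2 × 2.49×10⁻²⁸ × 9×10¹⁶
= 4.482×10⁻¹¹ J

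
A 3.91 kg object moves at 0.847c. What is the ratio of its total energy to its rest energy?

E = γmc², E₀ = mc²
E/E₀ = γ = 1/√(1 - 0.847²) = 1.881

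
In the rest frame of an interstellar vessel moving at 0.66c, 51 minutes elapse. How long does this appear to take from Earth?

Proper time Δt₀ = 51 minutes
γ = 1/√(1 - 0.66²) = 1.3311
Δt = γΔt₀ = 1.3311 × 51 = 67.89 minutes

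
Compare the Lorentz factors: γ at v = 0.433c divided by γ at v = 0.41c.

γ₁ = 1/√(1 - 0.433²) = 1.109
γ₂ = 1/√(1 - 0.41²) = 1.096
γ₁/γ₂ = 1.109/1.096 = 1.012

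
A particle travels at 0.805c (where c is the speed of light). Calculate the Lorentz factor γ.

v/c = 0.805, so (v/c)² = 0.648025
1 - (v/c)² = 0.351975
γ = 1/√(0.351975) = 1.686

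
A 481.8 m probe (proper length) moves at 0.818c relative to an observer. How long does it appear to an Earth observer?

Proper length L₀ = 481.8 m
γ = 1/√(1 - 0.818²) = 1.7385
L = L₀/γ = 481.8/1.7385 = 277.1 m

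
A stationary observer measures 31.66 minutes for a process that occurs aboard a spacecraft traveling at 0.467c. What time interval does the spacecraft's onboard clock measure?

Dilated time Δt = 31.66 minutes
γ = 1/√(1 - 0.467²) = 1.1309
Δt₀ = Δt/γ = 31.66/1.1309 = 28.00 minutes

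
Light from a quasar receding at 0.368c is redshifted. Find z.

β = 0.368
(1+β)/(1-β) = 1.368/0.632 = 2.16456
√(2.16456) = 1.4712
z = 1.4712 - 1 = 0.4712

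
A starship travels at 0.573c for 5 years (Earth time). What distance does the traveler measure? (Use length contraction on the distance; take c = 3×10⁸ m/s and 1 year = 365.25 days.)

Earth distance: d = v × t = 0.573c × 5 yr = 2.712×10¹⁶ m
γ = 1.220
d' = d/γ = 2.712×10¹⁶/1.220 = 2.223×10¹⁶ m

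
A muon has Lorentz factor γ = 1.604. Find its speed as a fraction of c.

From γ = 1/√(1 - v²/c²):
1/γ² = 1/1.604² = 0.3887
v²/c² = 1 - 0.3887 = 0.6113
v/c = √(0.6113) = 0.7819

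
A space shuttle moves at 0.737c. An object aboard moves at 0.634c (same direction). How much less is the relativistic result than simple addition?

Classical: u' + v = 0.634 + 0.737 = 1.371c
Relativistic: u = (0.634 + 0.737)/(1 + 0.467258) = 1.371/1.467258 = 0.9344c
Difference: 1.371 - 0.9344 = 0.4366c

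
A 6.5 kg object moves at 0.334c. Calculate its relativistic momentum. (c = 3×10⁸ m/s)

γ = 1/√(1 - 0.334²) = 1.061
v = 0.334 × 3×10⁸ = 1.002×10⁸ m/s
p = γmv = 1.061 × 6.5 × 1.002×10⁸ = 6.910×10⁸ kg·m/s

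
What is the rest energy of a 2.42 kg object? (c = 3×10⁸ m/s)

c² = (3×10⁸)² = 9.000×10¹⁶ m²/s²
E₀ = mc² = 2.42 × 9.000×10¹⁶ = 2.178×10¹⁷ J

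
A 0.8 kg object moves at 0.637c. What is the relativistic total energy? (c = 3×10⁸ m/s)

γ = 1/√(1 - 0.637²) = 1.2972
mc² = 0.8 × (3×10⁸)² = 7.200×10¹⁶ J
E = γmc² = 1.2972 × 7.200×10¹⁶ = 9.340×10¹⁶ J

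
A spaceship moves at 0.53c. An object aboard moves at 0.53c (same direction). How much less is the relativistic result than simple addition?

Classical: u' + v = 0.53 + 0.53 = 1.06c
Relativistic: u = (0.53 + 0.53)/(1 + 0.2809) = 1.06/1.2809 = 0.8275c
Difference: 1.06 - 0.8275 = 0.2325c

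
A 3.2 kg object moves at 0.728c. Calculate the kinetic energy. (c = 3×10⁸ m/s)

γ = 1/√(1 - 0.728²) = 1.4586
γ - 1 = 0.4586
KE = (γ-1)mc² = 0.4586 × 3.2 × (3×10⁸)² = 1.321×10¹⁷ J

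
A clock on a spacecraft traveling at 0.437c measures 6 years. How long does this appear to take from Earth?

Proper time Δt₀ = 6 years
γ = 1/√(1 - 0.437²) = 1.1118
Δt = γΔt₀ = 1.1118 × 6 = 6.671 years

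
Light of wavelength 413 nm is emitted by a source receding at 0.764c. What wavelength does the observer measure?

β = 0.764
Wavelength Doppler factor = √(1.764/0.236) = √(7.475) = 2.734
λ_obs = 413 × 2.734 = 1129 nm (redshift)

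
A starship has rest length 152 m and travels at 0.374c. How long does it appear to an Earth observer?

Proper length L₀ = 152 m
γ = 1/√(1 - 0.374²) = 1.078
L = L₀/γ = 152/1.078 = 141.0 m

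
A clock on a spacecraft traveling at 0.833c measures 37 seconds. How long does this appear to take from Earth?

Proper time Δt₀ = 37 seconds
γ = 1/√(1 - 0.833²) = 1.8074
Δt = γΔt₀ = 1.8074 × 37 = 66.87 seconds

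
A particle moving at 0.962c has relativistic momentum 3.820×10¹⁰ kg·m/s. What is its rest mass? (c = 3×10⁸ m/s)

γ = 1/√(1 - 0.962²) = 3.6623
v = 0.962 × 3×10⁸ = 2.886×10⁸ m/s
m = p/(γv) = 3.820×10¹⁰/(3.6623 × 2.886×10⁸) = 36.14 kg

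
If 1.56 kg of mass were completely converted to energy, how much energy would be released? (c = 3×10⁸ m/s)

Using E = mc²:
c² = (3×10⁸)² = 9×10¹⁶ m²/s²
E = 1.56 × 9×10¹⁶ = 1.404×10¹⁷ J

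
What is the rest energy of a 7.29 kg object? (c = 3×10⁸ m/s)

c² = (3×10⁸)² = 9.000×10¹⁶ m²/s²
E₀ = mc² = 7.29 × 9.000×10¹⁶ = 6.561×10¹⁷ J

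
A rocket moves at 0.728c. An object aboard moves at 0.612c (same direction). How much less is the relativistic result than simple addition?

Classical: u' + v = 0.612 + 0.728 = 1.34c
Relativistic: u = (0.612 + 0.728)/(1 + 0.445536) = 1.34/1.445536 = 0.9270c
Difference: 1.34 - 0.9270 = 0.4130c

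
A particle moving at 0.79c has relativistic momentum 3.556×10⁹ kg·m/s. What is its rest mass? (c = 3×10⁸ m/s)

γ = 1/√(1 - 0.79²) = 1.631
v = 0.79 × 3×10⁸ = 2.370×10⁸ m/s
m = p/(γv) = 3.556×10⁹/(1.631 × 2.370×10⁸) = 9.199 kg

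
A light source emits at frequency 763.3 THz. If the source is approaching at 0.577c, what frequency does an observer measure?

β = v/c = 0.577
(1+β)/(1-β) = 1.577/0.423 = 3.728
Doppler factor = √(3.728) = 1.931
f_obs = 763.3 × 1.931 = 1474 THz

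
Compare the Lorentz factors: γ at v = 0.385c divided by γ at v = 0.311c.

γ₁ = 1/√(1 - 0.385²) = 1.084
γ₂ = 1/√(1 - 0.311²) = 1.052
γ₁/γ₂ = 1.084/1.052 = 1.030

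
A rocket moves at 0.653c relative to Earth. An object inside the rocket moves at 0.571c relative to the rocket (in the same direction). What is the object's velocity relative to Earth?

u = (u' + v)/(1 + u'v/c²)
Numerator: 0.571 + 0.653 = 1.224
Denominator: 1 + 0.372863 = 1.372863
u = 1.224/1.372863 = 0.8916c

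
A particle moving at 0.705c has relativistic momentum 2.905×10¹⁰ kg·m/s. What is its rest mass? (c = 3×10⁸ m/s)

γ = 1/√(1 - 0.705²) = 1.410
v = 0.705 × 3×10⁸ = 2.115×10⁸ m/s
m = p/(γv) = 2.905×10¹⁰/(1.410 × 2.115×10⁸) = 97.41 kg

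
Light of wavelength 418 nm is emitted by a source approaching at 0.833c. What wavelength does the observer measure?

β = 0.833
Wavelength Doppler factor = √(0.167/1.833) = √(0.09111) = 0.3018
λ_obs = 418 × 0.3018 = 126.2 nm (blueshift)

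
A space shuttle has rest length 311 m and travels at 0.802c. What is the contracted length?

Proper length L₀ = 311 m
γ = 1/√(1 - 0.802²) = 1.674
L = L₀/γ = 311/1.674 = 185.8 m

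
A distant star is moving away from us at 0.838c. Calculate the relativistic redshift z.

β = 0.838
(1+β)/(1-β) = 1.838/0.162 = 11.346
√(11.346) = 3.368
z = 3.368 - 1 = 2.368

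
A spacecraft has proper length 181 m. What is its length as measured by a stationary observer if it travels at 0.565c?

Proper length L₀ = 181 m
γ = 1/√(1 - 0.565²) = 1.212
L = L₀/γ = 181/1.212 = 149.3 m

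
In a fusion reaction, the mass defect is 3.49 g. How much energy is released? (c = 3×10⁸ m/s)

Convert mass defect: Δm = 3.49 g = 0.00349 kg
E = Δm·c² = 0.00349 × (3×10⁸)²
= 0.00349 × 9×10¹⁶ = 3.141×10¹⁴ J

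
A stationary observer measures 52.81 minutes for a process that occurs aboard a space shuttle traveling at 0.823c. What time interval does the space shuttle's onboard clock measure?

Dilated time Δt = 52.81 minutes
γ = 1/√(1 - 0.823²) = 1.7604
Δt₀ = Δt/γ = 52.81/1.7604 = 30.00 minutes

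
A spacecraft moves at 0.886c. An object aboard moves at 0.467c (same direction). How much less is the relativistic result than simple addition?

Classical: u' + v = 0.467 + 0.886 = 1.353c
Relativistic: u = (0.467 + 0.886)/(1 + 0.413762) = 1.353/1.413762 = 0.9570c
Difference: 1.353 - 0.9570 = 0.3960c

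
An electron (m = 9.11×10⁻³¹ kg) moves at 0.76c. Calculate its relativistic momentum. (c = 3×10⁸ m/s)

γ = 1/√(1 - 0.76²) = 1.5386
v = 0.76 × 3×10⁸ = 2.280×10⁸ m/s
p = γmv = 1.5386 × 9.11×10⁻³¹ × 2.280×10⁸ = 3.196×10⁻²² kg·m/s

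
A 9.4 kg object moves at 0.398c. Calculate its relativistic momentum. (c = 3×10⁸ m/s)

γ = 1/√(1 - 0.398²) = 1.090
v = 0.398 × 3×10⁸ = 1.194×10⁸ m/s
p = γmv = 1.090 × 9.4 × 1.194×10⁸ = 1.223×10⁹ kg·m/s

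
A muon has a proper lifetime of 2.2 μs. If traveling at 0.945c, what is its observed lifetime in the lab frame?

Proper lifetime τ₀ = 2.2 μs
γ = 1/√(1 - 0.945²) = 3.0574
τ = γτ₀ = 3.0574 × 2.2 μs = 6.726 μs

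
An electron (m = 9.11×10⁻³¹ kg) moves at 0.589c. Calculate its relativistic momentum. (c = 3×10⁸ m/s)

γ = 1/√(1 - 0.589²) = 1.2374
v = 0.589 × 3×10⁸ = 1.767×10⁸ m/s
p = γmv = 1.2374 × 9.11×10⁻³¹ × 1.767×10⁸ = 1.992×10⁻²² kg·m/s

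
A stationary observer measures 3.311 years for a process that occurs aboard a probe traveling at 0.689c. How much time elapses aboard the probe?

Dilated time Δt = 3.311 years
γ = 1/√(1 - 0.689²) = 1.3798
Δt₀ = Δt/γ = 3.311/1.3798 = 2.400 years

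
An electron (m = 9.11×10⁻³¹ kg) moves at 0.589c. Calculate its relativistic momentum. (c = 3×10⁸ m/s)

γ = 1/√(1 - 0.589²) = 1.2374
v = 0.589 × 3×10⁸ = 1.767×10⁸ m/s
p = γmv = 1.2374 × 9.11×10⁻³¹ × 1.767×10⁸ = 1.992×10⁻²² kg·m/s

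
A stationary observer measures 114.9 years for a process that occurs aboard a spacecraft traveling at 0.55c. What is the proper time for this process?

Dilated time Δt = 114.9 years
γ = 1/√(1 - 0.55²) = 1.1974
Δt₀ = Δt/γ = 114.9/1.1974 = 95.96 years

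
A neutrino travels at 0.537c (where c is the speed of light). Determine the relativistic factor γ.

v/c = 0.537, so (v/c)² = 0.288369
1 - (v/c)² = 0.711631
γ = 1/√(0.711631) = 1.185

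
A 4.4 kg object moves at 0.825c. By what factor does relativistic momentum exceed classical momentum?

p_rel = γmv, p_class = mv
Ratio = γ = 1/√(1 - 0.825²) = 1.769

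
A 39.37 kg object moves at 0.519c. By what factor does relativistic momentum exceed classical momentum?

p_rel = γmv, p_class = mv
Ratio = γ = 1/√(1 - 0.519²) = 1.170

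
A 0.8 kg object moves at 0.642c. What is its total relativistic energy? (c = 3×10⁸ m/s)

γ = 1/√(1 - 0.642²) = 1.3043
mc² = 0.8 × (3×10⁸)² = 7.200×10¹⁶ J
E = γmc² = 1.3043 × 7.200×10¹⁶ = 9.391×10¹⁶ J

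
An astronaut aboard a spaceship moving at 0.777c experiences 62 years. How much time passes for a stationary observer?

Proper time Δt₀ = 62 years
γ = 1/√(1 - 0.777²) = 1.5886
Δt = γΔt₀ = 1.5886 × 62 = 98.49 years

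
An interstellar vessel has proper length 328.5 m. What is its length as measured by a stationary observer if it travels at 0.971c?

Proper length L₀ = 328.5 m
γ = 1/√(1 - 0.971²) = 4.1827
L = L₀/γ = 328.5/4.1827 = 78.54 m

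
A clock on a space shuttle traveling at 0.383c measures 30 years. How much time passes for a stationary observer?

Proper time Δt₀ = 30 years
γ = 1/√(1 - 0.383²) = 1.0825
Δt = γΔt₀ = 1.0825 × 30 = 32.48 years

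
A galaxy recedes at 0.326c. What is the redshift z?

β = 0.326
(1+β)/(1-β) = 1.326/0.674 = 1.9674
√(1.9674) = 1.4026
z = 1.4026 - 1 = 0.4026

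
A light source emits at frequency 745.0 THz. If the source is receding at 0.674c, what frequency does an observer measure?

β = v/c = 0.674
(1-β)/(1+β) = 0.326/1.674 = 0.19474
Doppler factor = √(0.19474) = 0.4413
f_obs = 745.0 × 0.4413 = 328.8 THz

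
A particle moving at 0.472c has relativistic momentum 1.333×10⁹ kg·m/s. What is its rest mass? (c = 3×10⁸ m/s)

γ = 1/√(1 - 0.472²) = 1.1343
v = 0.472 × 3×10⁸ = 1.416×10⁸ m/s
m = p/(γv) = 1.333×10⁹/(1.1343 × 1.416×10⁸) = 8.299 kg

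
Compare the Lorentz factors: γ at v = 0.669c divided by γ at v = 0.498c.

γ₁ = 1/√(1 - 0.669²) = 1.345
γ₂ = 1/√(1 - 0.498²) = 1.153
γ₁/γ₂ = 1.345/1.153 = 1.167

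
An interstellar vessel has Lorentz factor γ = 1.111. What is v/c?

From γ = 1/√(1 - v²/c²):
1/γ² = 1/1.111² = 0.8102
v²/c² = 1 - 0.8102 = 0.1898
v/c = √(0.1898) = 0.4357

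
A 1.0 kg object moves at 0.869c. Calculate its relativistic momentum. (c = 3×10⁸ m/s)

γ = 1/√(1 - 0.869²) = 2.021
v = 0.869 × 3×10⁸ = 2.607×10⁸ m/s
p = γmv = 2.021 × 1.0 × 2.607×10⁸ = 5.269×10⁸ kg·m/s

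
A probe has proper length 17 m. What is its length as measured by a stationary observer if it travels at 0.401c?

Proper length L₀ = 17 m
γ = 1/√(1 - 0.401²) = 1.092
L = L₀/γ = 17/1.092 = 15.57 m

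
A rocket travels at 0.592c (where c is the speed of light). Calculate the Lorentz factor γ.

v/c = 0.592, so (v/c)² = 0.350464
1 - (v/c)² = 0.649536
γ = 1/√(0.649536) = 1.241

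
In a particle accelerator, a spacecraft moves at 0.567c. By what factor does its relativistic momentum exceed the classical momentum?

p_rel = γmv, p_class = mv
Ratio = γ = 1/√(1 - 0.567²)
= 1/√(0.678511) = 1.214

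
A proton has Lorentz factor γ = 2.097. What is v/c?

From γ = 1/√(1 - v²/c²):
1/γ² = 1/2.097² = 0.2274
v²/c² = 1 - 0.2274 = 0.7726
v/c = √(0.7726) = 0.8790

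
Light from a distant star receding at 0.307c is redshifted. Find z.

β = 0.307
(1+β)/(1-β) = 1.307/0.693 = 1.886
√(1.886) = 1.3733
z = 1.3733 - 1 = 0.3733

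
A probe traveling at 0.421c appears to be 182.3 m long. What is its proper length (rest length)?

Contracted length L = 182.3 m
γ = 1/√(1 - 0.421²) = 1.1025
L₀ = γL = 1.1025 × 182.3 = 201.0 m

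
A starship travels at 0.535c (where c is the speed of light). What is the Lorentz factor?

v/c = 0.535, so (v/c)² = 0.286225
1 - (v/c)² = 0.713775
γ = 1/√(0.713775) = 1.184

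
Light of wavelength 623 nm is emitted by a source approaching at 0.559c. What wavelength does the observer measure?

β = 0.559
Wavelength Doppler factor = √(0.441/1.559) = √(0.28287) = 0.53186
λ_obs = 623 × 0.53186 = 331.3 nm (blueshift)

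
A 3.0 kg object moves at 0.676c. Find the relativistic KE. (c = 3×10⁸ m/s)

γ = 1/√(1 - 0.676²) = 1.35703
γ - 1 = 0.35703
KE = (γ-1)mc² = 0.35703 × 3.0 × (3×10⁸)² = 9.640×10¹⁶ J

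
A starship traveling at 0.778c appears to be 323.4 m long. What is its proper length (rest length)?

Contracted length L = 323.4 m
γ = 1/√(1 - 0.778²) = 1.5917
L₀ = γL = 1.5917 × 323.4 = 514.8 m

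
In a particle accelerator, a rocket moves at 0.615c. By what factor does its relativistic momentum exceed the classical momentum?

p_rel = γmv, p_class = mv
Ratio = γ = 1/√(1 - 0.615²)
= 1/√(0.621775) = 1.268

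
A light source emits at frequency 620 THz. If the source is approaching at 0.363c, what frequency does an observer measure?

β = v/c = 0.363
(1+β)/(1-β) = 1.363/0.637 = 2.1397
Doppler factor = √(2.1397) = 1.4628
f_obs = 620 × 1.4628 = 906.9 THz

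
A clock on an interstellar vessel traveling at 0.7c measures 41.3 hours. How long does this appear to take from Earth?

Proper time Δt₀ = 41.3 hours
γ = 1/√(1 - 0.7²) = 1.4003
Δt = γΔt₀ = 1.4003 × 41.3 = 57.83 hours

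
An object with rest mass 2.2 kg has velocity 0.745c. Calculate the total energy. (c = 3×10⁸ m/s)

γ = 1/√(1 - 0.745²) = 1.499
mc² = 2.2 × (3×10⁸)² = 1.980×10¹⁷ J
E = γmc² = 1.499 × 1.980×10¹⁷ = 2.968×10¹⁷ J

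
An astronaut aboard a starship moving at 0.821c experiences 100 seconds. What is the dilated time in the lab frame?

Proper time Δt₀ = 100 seconds
γ = 1/√(1 - 0.821²) = 1.752
Δt = γΔt₀ = 1.752 × 100 = 175.2 seconds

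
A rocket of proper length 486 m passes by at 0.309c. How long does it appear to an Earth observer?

Proper length L₀ = 486 m
γ = 1/√(1 - 0.309²) = 1.0515
L = L₀/γ = 486/1.0515 = 462.2 m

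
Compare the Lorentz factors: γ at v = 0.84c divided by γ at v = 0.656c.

γ₁ = 1/√(1 - 0.84²) = 1.843
γ₂ = 1/√(1 - 0.656²) = 1.325
γ₁/γ₂ = 1.843/1.325 = 1.391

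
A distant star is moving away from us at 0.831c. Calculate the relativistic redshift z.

β = 0.831
(1+β)/(1-β) = 1.831/0.169 = 10.834
√(10.834) = 3.292
z = 3.292 - 1 = 2.292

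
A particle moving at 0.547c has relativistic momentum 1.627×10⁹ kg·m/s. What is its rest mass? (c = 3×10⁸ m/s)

γ = 1/√(1 - 0.547²) = 1.1946
v = 0.547 × 3×10⁸ = 1.641×10⁸ m/s
m = p/(γv) = 1.627×10⁹/(1.1946 × 1.641×10⁸) = 8.300 kg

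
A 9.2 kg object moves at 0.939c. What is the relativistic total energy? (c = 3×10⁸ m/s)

γ = 1/√(1 - 0.939²) = 2.908
mc² = 9.2 × (3×10⁸)² = 8.280×10¹⁷ J
E = γmc² = 2.908 × 8.280×10¹⁷ = 2.408×10¹⁸ J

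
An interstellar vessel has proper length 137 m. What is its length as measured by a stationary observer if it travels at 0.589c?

Proper length L₀ = 137 m
γ = 1/√(1 - 0.589²) = 1.2374
L = L₀/γ = 137/1.2374 = 110.7 m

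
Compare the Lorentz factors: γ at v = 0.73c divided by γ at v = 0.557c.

γ₁ = 1/√(1 - 0.73²) = 1.463
γ₂ = 1/√(1 - 0.557²) = 1.204
γ₁/γ₂ = 1.463/1.204 = 1.215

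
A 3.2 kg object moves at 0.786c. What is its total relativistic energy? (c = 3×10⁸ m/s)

γ = 1/√(1 - 0.786²) = 1.6175
mc² = 3.2 × (3×10⁸)² = 2.880×10¹⁷ J
E = γmc² = 1.6175 × 2.880×10¹⁷ = 4.658×10¹⁷ J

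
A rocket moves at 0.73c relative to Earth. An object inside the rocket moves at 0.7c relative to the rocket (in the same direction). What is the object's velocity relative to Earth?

u = (u' + v)/(1 + u'v/c²)
Numerator: 0.7 + 0.73 = 1.43
Denominator: 1 + 0.511 = 1.511
u = 1.43/1.511 = 0.9464c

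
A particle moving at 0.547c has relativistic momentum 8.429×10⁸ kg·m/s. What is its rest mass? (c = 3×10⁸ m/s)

γ = 1/√(1 - 0.547²) = 1.1946
v = 0.547 × 3×10⁸ = 1.641×10⁸ m/s
m = p/(γv) = 8.429×10⁸/(1.1946 × 1.641×10⁸) = 4.300 kg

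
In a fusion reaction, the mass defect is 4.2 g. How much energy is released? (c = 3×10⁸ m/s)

Convert mass defect: Δm = 4.2 g = 0.0042 kg
E = Δm·c² = 0.0042 × (3×10⁸)²
= 0.0042 × 9×10¹⁶ = 3.780×10¹⁴ J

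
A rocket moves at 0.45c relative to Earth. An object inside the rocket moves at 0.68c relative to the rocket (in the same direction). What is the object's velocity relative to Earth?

u = (u' + v)/(1 + u'v/c²)
Numerator: 0.68 + 0.45 = 1.13
Denominator: 1 + 0.306 = 1.306
u = 1.13/1.306 = 0.8652c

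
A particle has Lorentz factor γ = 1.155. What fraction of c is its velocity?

From γ = 1/√(1 - v²/c²):
1/γ² = 1/1.155² = 0.7496
v²/c² = 1 - 0.7496 = 0.2504
v/c = √(0.2504) = 0.5004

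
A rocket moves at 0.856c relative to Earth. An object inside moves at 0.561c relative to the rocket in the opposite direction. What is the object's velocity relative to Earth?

Object's velocity in rocket frame is u' = -0.561c
u = (u' + v)/(1 + u'v/c²) = (v - 0.561)/(1 - 0.561·v/c²)
Numerator: 0.856 - 0.561 = 0.295
Denominator: 1 - 0.480216 = 0.519784
u = 0.295/0.519784 = 0.5675c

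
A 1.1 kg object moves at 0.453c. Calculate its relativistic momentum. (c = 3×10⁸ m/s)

γ = 1/√(1 - 0.453²) = 1.122
v = 0.453 × 3×10⁸ = 1.359×10⁸ m/s
p = γmv = 1.122 × 1.1 × 1.359×10⁸ = 1.677×10⁸ kg·m/s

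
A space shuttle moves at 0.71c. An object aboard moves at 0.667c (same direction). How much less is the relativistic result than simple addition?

Classical: u' + v = 0.667 + 0.71 = 1.377c
Relativistic: u = (0.667 + 0.71)/(1 + 0.47357) = 1.377/1.47357 = 0.9345c
Difference: 1.377 - 0.9345 = 0.4425c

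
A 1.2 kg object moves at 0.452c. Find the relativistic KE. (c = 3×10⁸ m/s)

γ = 1/√(1 - 0.452²) = 1.12105
γ - 1 = 0.12105
KE = (γ-1)mc² = 0.12105 × 1.2 × (3×10⁸)² = 1.307×10¹⁶ J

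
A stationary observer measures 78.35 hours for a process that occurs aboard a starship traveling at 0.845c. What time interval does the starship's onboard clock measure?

Dilated time Δt = 78.35 hours
γ = 1/√(1 - 0.845²) = 1.870
Δt₀ = Δt/γ = 78.35/1.870 = 41.90 hours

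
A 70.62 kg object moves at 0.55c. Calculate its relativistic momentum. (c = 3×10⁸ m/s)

γ = 1/√(1 - 0.55²) = 1.197
v = 0.55 × 3×10⁸ = 1.650×10⁸ m/s
p = γmv = 1.197 × 70.62 × 1.650×10⁸ = 1.395×10¹⁰ kg·m/s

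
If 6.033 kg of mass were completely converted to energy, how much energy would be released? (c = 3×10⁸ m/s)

Using E = mc²:
c² = (3×10⁸)² = 9×10¹⁶ m²/s²
E = 6.033 × 9×10¹⁶ = 5.430×10¹⁷ J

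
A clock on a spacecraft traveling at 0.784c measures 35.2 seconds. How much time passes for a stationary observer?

Proper time Δt₀ = 35.2 seconds
γ = 1/√(1 - 0.784²) = 1.6109
Δt = γΔt₀ = 1.6109 × 35.2 = 56.70 seconds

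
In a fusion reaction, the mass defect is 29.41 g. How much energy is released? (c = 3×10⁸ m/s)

Convert mass defect: Δm = 29.41 g = 0.02941 kg
E = Δm·c² = 0.02941 × (3×10⁸)²
= 0.02941 × 9×10¹⁶ = 2.647×10¹⁵ J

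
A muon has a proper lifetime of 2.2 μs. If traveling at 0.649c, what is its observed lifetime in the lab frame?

Proper lifetime τ₀ = 2.2 μs
γ = 1/√(1 - 0.649²) = 1.3144
τ = γτ₀ = 1.3144 × 2.2 μs = 2.892 μs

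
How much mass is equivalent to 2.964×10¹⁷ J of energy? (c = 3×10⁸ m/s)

From E = mc², we get m = E/c²
c² = (3×10⁸)² = 9×10¹⁶ m²/s²
m = 2.964×10¹⁷ / 9×10¹⁶ = 3.293 kg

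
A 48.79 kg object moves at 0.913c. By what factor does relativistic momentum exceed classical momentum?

p_rel = γmv, p_class = mv
Ratio = γ = 1/√(1 - 0.913²) = 2.451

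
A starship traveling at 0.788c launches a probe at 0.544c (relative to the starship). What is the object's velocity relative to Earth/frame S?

u = (u' + v)/(1 + u'v/c²)
Numerator: 0.544 + 0.788 = 1.332
Denominator: 1 + 0.428672 = 1.428672
u = 1.332/1.428672 = 0.9323c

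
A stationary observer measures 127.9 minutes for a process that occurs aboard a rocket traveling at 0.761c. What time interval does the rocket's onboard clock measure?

Dilated time Δt = 127.9 minutes
γ = 1/√(1 - 0.761²) = 1.5414
Δt₀ = Δt/γ = 127.9/1.5414 = 82.98 minutes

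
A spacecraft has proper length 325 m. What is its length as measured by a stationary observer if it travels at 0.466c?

Proper length L₀ = 325 m
γ = 1/√(1 - 0.466²) = 1.130
L = L₀/γ = 325/1.130 = 287.6 m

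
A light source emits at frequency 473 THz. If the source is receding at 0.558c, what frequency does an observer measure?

β = v/c = 0.558
(1-β)/(1+β) = 0.442/1.558 = 0.2837
Doppler factor = √(0.2837) = 0.5326
f_obs = 473 × 0.5326 = 251.9 THz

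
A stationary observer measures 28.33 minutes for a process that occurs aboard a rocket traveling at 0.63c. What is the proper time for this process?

Dilated time Δt = 28.33 minutes
γ = 1/√(1 - 0.63²) = 1.288
Δt₀ = Δt/γ = 28.33/1.288 = 22.00 minutes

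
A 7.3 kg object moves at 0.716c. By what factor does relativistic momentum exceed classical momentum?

p_rel = γmv, p_class = mv
Ratio = γ = 1/√(1 - 0.716²) = 1.432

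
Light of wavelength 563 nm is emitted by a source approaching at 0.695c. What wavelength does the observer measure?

β = 0.695
Wavelength Doppler factor = √(0.305/1.695) = √(0.17994) = 0.4242
λ_obs = 563 × 0.4242 = 238.8 nm (blueshift)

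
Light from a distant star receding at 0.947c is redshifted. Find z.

β = 0.947
(1+β)/(1-β) = 1.947/0.053 = 36.74
√(36.74) = 6.061
z = 6.061 - 1 = 5.061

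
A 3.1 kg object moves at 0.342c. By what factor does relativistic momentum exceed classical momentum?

p_rel = γmv, p_class = mv
Ratio = γ = 1/√(1 - 0.342²) = 1.064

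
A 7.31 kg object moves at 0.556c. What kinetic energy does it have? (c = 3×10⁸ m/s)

γ = 1/√(1 - 0.556²) = 1.2031
γ - 1 = 0.2031
KE = (γ-1)mc² = 0.2031 × 7.31 × (3×10⁸)² = 1.336×10¹⁷ J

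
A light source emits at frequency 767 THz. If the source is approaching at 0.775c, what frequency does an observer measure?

β = v/c = 0.775
(1+β)/(1-β) = 1.775/0.225 = 7.889
Doppler factor = √(7.889) = 2.8087
f_obs = 767 × 2.8087 = 2154 THz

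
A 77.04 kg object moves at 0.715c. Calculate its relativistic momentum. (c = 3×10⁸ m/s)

γ = 1/√(1 - 0.715²) = 1.4304
v = 0.715 × 3×10⁸ = 2.145×10⁸ m/s
p = γmv = 1.4304 × 77.04 × 2.145×10⁸ = 2.364×10¹⁰ kg·m/s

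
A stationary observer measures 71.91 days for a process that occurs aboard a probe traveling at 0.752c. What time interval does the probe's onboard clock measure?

Dilated time Δt = 71.91 days
γ = 1/√(1 - 0.752²) = 1.517
Δt₀ = Δt/γ = 71.91/1.517 = 47.40 days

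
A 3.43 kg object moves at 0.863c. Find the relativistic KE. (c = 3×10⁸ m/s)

γ = 1/√(1 - 0.863²) = 1.9794
γ - 1 = 0.9794
KE = (γ-1)mc² = 0.9794 × 3.43 × (3×10⁸)² = 3.023×10¹⁷ J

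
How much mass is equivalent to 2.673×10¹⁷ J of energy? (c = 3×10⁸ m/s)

From E = mc², we get m = E/c²
c² = (3×10⁸)² = 9×10¹⁶ m²/s²
m = 2.673×10¹⁷ / 9×10¹⁶ = 2.970 kg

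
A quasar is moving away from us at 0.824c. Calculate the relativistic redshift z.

β = 0.824
(1+β)/(1-β) = 1.824/0.176 = 10.36
√(10.36) = 3.219
z = 3.219 - 1 = 2.219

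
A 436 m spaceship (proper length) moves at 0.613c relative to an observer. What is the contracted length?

Proper length L₀ = 436 m
γ = 1/√(1 - 0.613²) = 1.2657
L = L₀/γ = 436/1.2657 = 344.5 m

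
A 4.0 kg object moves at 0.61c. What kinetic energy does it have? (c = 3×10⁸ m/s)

γ = 1/√(1 - 0.61²) = 1.262
γ - 1 = 0.2620
KE = (γ-1)mc² = 0.2620 × 4.0 × (3×10⁸)² = 9.432×10¹⁶ J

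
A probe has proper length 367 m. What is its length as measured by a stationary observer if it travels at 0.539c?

Proper length L₀ = 367 m
γ = 1/√(1 - 0.539²) = 1.1872
L = L₀/γ = 367/1.1872 = 309.1 m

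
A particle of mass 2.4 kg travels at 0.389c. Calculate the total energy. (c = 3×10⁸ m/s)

γ = 1/√(1 - 0.389²) = 1.0855
mc² = 2.4 × (3×10⁸)² = 2.160×10¹⁷ J
E = γmc² = 1.0855 × 2.160×10¹⁷ = 2.345×10¹⁷ J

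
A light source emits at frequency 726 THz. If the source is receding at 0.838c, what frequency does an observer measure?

β = v/c = 0.838
(1-β)/(1+β) = 0.162/1.838 = 0.08814
Doppler factor = √(0.08814) = 0.2969
f_obs = 726 × 0.2969 = 215.5 THz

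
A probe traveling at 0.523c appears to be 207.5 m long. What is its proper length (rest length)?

Contracted length L = 207.5 m
γ = 1/√(1 - 0.523²) = 1.173
L₀ = γL = 1.173 × 207.5 = 243.4 m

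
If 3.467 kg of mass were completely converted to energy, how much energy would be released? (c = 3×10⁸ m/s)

Using E = mc²:
c² = (3×10⁸)² = 9×10¹⁶ m²/s²
E = 3.467 × 9×10¹⁶ = 3.120×10¹⁷ J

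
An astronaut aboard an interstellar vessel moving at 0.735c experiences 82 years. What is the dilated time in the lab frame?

Proper time Δt₀ = 82 years
γ = 1/√(1 - 0.735²) = 1.4748
Δt = γΔt₀ = 1.4748 × 82 = 120.9 years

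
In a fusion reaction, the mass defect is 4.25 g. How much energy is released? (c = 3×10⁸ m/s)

Convert mass defect: Δm = 4.25 g = 0.00425 kg
E = Δm·c² = 0.00425 × (3×10⁸)²
= 0.00425 × 9×10¹⁶ = 3.825×10¹⁴ J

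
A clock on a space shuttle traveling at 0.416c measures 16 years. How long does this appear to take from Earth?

Proper time Δt₀ = 16 years
γ = 1/√(1 - 0.416²) = 1.09967
Δt = γΔt₀ = 1.09967 × 16 = 17.59 years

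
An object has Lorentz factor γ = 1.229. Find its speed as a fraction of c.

From γ = 1/√(1 - v²/c²):
1/γ² = 1/1.229² = 0.6621
v²/c² = 1 - 0.6621 = 0.3379
v/c = √(0.3379) = 0.5813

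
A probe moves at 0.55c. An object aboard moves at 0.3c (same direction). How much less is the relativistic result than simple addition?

Classical: u' + v = 0.3 + 0.55 = 0.85c
Relativistic: u = (0.3 + 0.55)/(1 + 0.165) = 0.85/1.165 = 0.7296c
Difference: 0.85 - 0.7296 = 0.1204c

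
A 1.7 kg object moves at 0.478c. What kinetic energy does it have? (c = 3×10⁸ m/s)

γ = 1/√(1 - 0.478²) = 1.1385
γ - 1 = 0.1385
KE = (γ-1)mc² = 0.1385 × 1.7 × (3×10⁸)² = 2.119×10¹⁶ J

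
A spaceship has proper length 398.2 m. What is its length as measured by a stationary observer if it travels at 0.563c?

Proper length L₀ = 398.2 m
γ = 1/√(1 - 0.563²) = 1.210
L = L₀/γ = 398.2/1.210 = 329.1 m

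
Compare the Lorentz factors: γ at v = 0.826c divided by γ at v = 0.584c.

γ₁ = 1/√(1 - 0.826²) = 1.774
γ₂ = 1/√(1 - 0.584²) = 1.232
γ₁/γ₂ = 1.774/1.232 = 1.440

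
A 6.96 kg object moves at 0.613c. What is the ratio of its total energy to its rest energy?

E = γmc², E₀ = mc²
E/E₀ = γ = 1/√(1 - 0.613²) = 1.266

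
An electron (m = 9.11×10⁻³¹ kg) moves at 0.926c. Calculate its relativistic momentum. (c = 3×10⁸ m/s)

γ = 1/√(1 - 0.926²) = 2.649
v = 0.926 × 3×10⁸ = 2.778×10⁸ m/s
p = γmv = 2.649 × 9.11×10⁻³¹ × 2.778×10⁸ = 6.704×10⁻²² kg·m/s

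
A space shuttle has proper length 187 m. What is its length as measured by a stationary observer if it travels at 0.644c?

Proper length L₀ = 187 m
γ = 1/√(1 - 0.644²) = 1.307
L = L₀/γ = 187/1.307 = 143.1 m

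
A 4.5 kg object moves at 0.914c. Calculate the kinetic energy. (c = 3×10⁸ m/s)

γ = 1/√(1 - 0.914²) = 2.4648
γ - 1 = 1.4648
KE = (γ-1)mc² = 1.4648 × 4.5 × (3×10⁸)² = 5.932×10¹⁷ J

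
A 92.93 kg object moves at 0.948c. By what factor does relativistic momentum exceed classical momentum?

p_rel = γmv, p_class = mv
Ratio = γ = 1/√(1 - 0.948²) = 3.142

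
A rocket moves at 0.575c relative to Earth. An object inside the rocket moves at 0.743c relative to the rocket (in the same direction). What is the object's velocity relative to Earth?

u = (u' + v)/(1 + u'v/c²)
Numerator: 0.743 + 0.575 = 1.318
Denominator: 1 + 0.427225 = 1.427225
u = 1.318/1.427225 = 0.9235c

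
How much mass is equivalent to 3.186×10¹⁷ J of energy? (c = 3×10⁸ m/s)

From E = mc², we get m = E/c²
c² = (3×10⁸)² = 9×10¹⁶ m²/s²
m = 3.186×10¹⁷ / 9×10¹⁶ = 3.540 kg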